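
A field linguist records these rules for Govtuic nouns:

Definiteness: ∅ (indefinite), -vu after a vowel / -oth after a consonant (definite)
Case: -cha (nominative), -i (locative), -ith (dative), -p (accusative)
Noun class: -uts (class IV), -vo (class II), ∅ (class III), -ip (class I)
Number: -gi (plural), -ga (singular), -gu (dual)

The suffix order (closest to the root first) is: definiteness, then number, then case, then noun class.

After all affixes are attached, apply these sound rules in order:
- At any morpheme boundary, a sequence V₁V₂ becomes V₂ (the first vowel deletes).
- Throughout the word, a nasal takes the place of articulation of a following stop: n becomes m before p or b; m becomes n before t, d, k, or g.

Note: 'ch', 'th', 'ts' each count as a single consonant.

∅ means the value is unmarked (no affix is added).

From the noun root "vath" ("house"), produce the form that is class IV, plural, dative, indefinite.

definiteness = indefinite: zero marking, form stays vath.
Attach number plural -gi → vathgi.
Attach case dative -ith → vathgiith.
Attach noun class class IV -uts → vathgiithuts.
Apply vowel deletion: vathgiithuts → vathgithuts.
Nasal assimilation: no change.

vathgithuts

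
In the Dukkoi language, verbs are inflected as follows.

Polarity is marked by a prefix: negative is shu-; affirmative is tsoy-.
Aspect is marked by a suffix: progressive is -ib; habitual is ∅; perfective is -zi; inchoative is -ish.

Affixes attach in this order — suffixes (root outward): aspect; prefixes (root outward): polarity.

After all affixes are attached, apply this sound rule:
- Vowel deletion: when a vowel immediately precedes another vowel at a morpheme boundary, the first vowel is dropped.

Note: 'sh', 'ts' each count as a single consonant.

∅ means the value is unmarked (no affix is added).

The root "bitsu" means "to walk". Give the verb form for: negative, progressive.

Attach polarity negative shu- → shubitsu.
Attach aspect progressive -ib → shubitsuib.
Apply vowel deletion: shubitsuib → shubitsib.

shubitsib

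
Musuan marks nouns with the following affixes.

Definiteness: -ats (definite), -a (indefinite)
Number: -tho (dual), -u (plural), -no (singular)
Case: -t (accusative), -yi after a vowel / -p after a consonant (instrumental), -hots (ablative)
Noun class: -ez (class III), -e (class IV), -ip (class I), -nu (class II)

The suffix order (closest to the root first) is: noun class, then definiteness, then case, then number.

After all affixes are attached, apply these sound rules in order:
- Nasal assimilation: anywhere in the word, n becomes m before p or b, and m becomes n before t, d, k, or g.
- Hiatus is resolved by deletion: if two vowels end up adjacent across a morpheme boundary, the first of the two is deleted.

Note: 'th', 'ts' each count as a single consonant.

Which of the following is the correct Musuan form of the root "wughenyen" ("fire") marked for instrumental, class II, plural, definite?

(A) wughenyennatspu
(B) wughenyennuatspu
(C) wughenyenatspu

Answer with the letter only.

A

Attach noun class class II -nu → wughenyennu.
Attach definiteness definite -ats → wughenyennuats.
Attach case instrumental -p (after consonant 'ts') → wughenyennuatsp.
Attach number plural -u → wughenyennuatspu.
Nasal assimilation: no change.
Apply vowel deletion: wughenyennuatspu → wughenyennatspu.
So the correct form is wughenyennatspu, option (A).
(C) wughenyenatspu is wrong: it uses class IV instead of class II for noun class.
(B) wughenyennuatspu is wrong: it fails to apply the sound rule(s).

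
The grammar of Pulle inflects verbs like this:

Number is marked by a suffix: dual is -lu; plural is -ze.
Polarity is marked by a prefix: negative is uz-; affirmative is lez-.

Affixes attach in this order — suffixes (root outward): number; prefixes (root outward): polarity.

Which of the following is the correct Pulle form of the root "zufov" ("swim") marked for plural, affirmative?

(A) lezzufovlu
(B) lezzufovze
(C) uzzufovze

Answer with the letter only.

Attach polarity affirmative lez- → lezzufov.
Attach number plural -ze → lezzufovze.
So the correct form is lezzufovze, option (B).
(C) uzzufovze is wrong: it uses negative instead of affirmative for polarity.
(A) lezzufovlu is wrong: it uses dual instead of plural for number.

B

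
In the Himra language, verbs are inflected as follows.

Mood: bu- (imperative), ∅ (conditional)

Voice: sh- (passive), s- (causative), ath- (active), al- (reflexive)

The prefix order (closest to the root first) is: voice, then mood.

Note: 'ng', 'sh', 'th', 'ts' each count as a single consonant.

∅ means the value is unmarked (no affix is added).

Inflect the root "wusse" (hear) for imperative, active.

buathwusse

Attach voice active ath- → athwusse.
Attach mood imperative bu- → buathwusse.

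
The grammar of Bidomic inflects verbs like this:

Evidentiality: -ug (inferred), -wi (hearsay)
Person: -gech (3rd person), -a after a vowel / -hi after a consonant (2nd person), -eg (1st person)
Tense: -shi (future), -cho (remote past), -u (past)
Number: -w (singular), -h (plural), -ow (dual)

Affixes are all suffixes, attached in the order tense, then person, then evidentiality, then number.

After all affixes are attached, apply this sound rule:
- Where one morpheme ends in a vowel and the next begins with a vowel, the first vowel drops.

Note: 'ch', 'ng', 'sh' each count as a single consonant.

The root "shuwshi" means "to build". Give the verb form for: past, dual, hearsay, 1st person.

Attach tense past -u → shuwshiu.
Attach person 1st person -eg → shuwshiueg.
Attach evidentiality hearsay -wi → shuwshiuegwi.
Attach number dual -ow → shuwshiuegwiow.
Apply vowel deletion: shuwshiuegwiow → shuwshegwow.

shuwshegwow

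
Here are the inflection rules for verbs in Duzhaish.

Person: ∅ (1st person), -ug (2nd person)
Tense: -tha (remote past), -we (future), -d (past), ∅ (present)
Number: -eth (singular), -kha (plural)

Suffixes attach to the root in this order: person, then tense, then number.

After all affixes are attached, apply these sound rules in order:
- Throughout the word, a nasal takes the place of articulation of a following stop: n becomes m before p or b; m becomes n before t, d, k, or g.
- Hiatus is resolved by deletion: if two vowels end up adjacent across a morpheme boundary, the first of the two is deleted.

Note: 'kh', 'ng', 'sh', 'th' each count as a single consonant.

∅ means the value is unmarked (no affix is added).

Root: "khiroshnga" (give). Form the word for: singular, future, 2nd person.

Attach person 2nd person -ug → khiroshngaug.
Attach tense future -we → khiroshngaugwe.
Attach number singular -eth → khiroshngaugweeth.
Nasal assimilation: no change.
Apply vowel deletion: khiroshngaugweeth → khiroshngugweth.

khiroshngugweth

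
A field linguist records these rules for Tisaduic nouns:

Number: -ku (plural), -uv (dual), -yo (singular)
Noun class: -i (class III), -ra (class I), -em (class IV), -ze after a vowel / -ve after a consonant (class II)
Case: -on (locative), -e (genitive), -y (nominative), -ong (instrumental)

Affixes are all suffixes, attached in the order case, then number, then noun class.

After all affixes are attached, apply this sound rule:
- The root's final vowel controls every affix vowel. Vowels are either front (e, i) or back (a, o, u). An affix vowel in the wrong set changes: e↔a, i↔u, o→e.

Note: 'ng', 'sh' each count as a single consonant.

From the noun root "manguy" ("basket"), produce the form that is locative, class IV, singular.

Attach case locative -on → manguyon.
Attach number singular -yo → manguyonyo.
Attach noun class class IV -em → manguyonyoem.
Apply vowel harmony: manguyonyoem → manguyonyoam.

manguyonyoam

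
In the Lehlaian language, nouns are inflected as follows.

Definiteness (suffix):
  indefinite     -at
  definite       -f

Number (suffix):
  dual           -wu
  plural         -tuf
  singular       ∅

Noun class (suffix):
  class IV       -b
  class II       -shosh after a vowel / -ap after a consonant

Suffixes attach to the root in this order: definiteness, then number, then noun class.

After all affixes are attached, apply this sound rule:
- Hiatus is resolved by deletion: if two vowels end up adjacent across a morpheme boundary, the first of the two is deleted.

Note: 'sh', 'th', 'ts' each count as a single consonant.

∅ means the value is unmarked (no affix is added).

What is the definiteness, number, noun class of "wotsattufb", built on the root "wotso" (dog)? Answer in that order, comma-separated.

indefinite, plural, class IV

Segment: wotso-at-tuf-b.
definiteness: -at → indefinite.
number: -tuf → plural.
noun class: -b → class IV.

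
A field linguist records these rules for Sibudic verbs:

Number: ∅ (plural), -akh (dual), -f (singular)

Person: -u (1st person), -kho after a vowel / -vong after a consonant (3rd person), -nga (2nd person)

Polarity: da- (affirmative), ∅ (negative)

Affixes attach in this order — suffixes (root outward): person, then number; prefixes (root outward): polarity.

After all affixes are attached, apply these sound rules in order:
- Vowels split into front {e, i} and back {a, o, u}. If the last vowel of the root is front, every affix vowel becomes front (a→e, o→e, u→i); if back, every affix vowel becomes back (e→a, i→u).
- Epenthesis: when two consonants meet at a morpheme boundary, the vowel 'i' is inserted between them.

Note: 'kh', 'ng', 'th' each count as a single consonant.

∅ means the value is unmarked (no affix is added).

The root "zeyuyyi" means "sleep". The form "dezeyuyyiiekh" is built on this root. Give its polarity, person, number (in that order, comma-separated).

affirmative, 1st person, dual

Segment: da-zeyuyyi-u-akh.
polarity: da- → affirmative.
person: -u → 1st person.
number: -akh → dual.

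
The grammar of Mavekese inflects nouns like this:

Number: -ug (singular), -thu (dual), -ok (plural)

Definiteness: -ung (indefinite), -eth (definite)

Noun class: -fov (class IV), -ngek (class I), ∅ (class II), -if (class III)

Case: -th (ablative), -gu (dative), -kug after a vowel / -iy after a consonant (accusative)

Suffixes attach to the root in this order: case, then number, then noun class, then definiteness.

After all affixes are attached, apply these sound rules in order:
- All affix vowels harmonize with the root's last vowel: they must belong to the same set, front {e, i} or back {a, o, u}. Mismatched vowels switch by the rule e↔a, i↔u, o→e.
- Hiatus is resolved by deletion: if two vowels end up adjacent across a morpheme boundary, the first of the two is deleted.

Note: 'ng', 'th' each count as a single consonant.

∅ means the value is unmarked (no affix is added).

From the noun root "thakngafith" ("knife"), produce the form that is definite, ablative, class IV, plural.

thakngafiththekfeveth

Attach case ablative -th → thakngafithth.
Attach number plural -ok → thakngafiththok.
Attach noun class class IV -fov → thakngafiththokfov.
Attach definiteness definite -eth → thakngafiththokfoveth.
Apply vowel harmony: thakngafiththokfoveth → thakngafiththekfeveth.
Vowel deletion: no change.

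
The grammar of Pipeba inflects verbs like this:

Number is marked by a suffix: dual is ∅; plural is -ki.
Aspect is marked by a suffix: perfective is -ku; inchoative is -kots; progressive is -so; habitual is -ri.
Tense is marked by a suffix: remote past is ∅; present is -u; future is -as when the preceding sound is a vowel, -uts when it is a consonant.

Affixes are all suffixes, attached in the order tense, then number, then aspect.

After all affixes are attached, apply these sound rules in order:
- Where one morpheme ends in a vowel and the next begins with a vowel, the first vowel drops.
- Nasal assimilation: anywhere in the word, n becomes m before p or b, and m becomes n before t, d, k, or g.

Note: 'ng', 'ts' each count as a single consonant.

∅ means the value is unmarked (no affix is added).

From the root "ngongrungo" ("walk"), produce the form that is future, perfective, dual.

ngongrungasku

Attach tense future -as (after vowel 'o') → ngongrungoas.
number = dual: zero marking, form stays ngongrungoas.
Attach aspect perfective -ku → ngongrungoasku.
Apply vowel deletion: ngongrungoasku → ngongrungasku.
Nasal assimilation: no change.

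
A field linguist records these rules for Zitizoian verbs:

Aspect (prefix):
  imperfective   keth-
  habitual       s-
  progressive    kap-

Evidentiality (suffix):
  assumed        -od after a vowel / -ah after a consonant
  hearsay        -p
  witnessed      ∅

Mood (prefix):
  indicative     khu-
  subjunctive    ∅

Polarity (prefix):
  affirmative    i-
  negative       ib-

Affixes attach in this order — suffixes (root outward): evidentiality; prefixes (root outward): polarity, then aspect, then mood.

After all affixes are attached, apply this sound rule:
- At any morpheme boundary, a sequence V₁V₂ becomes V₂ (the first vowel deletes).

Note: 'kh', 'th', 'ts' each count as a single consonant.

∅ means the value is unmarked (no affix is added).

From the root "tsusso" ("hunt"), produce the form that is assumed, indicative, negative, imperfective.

khukethibtsussod

Attach polarity negative ib- → ibtsusso.
Attach evidentiality assumed -od (after vowel 'o') → ibtsussood.
Attach aspect imperfective keth- → kethibtsussood.
Attach mood indicative khu- → khukethibtsussood.
Apply vowel deletion: khukethibtsussood → khukethibtsussod.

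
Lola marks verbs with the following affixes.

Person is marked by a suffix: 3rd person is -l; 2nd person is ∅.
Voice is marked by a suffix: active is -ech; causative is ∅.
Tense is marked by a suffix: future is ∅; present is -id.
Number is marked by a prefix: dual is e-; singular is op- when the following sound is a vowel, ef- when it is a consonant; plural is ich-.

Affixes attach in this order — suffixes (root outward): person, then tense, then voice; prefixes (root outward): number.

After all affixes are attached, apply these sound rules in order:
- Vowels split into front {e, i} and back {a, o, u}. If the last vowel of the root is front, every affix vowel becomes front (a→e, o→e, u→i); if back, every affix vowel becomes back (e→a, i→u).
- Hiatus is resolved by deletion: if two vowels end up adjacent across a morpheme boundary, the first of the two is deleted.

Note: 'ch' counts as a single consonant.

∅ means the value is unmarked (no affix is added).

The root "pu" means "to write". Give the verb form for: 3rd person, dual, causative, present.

Attach person 3rd person -l → pul.
Attach tense present -id → pulid.
Attach number dual e- → epulid.
voice = causative: zero marking, form stays epulid.
Apply vowel harmony: epulid → apulud.
Vowel deletion: no change.

apulud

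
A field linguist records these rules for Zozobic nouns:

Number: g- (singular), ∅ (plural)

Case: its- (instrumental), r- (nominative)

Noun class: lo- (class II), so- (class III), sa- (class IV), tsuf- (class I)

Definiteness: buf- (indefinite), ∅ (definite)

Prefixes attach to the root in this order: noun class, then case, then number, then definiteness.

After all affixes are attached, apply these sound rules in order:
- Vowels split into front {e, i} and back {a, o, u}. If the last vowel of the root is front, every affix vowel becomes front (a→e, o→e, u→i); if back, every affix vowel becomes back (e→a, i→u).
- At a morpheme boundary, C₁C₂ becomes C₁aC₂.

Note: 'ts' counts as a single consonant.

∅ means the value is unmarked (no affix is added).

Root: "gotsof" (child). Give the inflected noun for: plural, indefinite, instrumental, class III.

bufutsasogotsof

Attach noun class class III so- → sogotsof.
Attach case instrumental its- → itssogotsof.
number = plural: zero marking, form stays itssogotsof.
Attach definiteness indefinite buf- → bufitssogotsof.
Apply vowel harmony: bufitssogotsof → bufutssogotsof.
Apply epenthesis: bufutssogotsof → bufutsasogotsof.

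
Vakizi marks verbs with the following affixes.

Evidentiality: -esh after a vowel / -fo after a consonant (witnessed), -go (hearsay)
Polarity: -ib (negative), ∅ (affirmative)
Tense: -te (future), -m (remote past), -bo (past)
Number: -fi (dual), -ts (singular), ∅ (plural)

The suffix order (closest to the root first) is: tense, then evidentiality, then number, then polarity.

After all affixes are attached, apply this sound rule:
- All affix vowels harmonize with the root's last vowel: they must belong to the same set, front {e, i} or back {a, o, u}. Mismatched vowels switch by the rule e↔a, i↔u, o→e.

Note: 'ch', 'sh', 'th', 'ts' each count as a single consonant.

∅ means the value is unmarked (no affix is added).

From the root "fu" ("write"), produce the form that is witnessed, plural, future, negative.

futaashub

Attach tense future -te → fute.
Attach evidentiality witnessed -esh (after vowel 'e') → futeesh.
number = plural: zero marking, form stays futeesh.
Attach polarity negative -ib → futeeshib.
Apply vowel harmony: futeeshib → futaashub.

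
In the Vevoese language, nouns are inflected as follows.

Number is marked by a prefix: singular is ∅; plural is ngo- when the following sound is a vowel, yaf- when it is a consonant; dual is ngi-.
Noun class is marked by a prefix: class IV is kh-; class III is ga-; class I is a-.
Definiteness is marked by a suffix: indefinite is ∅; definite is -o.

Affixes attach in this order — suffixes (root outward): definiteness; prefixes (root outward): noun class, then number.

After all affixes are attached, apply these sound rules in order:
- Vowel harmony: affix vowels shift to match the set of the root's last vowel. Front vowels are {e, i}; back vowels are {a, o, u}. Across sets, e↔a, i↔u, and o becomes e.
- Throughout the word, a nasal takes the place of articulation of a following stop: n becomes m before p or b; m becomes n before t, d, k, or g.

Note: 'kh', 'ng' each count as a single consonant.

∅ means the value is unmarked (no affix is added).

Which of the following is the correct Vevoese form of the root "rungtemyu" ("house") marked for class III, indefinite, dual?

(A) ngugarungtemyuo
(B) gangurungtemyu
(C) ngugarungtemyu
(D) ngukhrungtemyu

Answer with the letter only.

C

definiteness = indefinite: zero marking, form stays rungtemyu.
Attach noun class class III ga- → garungtemyu.
Attach number dual ngi- → ngigarungtemyu.
Apply vowel harmony: ngigarungtemyu → ngugarungtemyu.
Nasal assimilation: no change.
So the correct form is ngugarungtemyu, option (C).
(B) gangurungtemyu is wrong: it has the affixes in the wrong order.
(D) ngukhrungtemyu is wrong: it uses class IV instead of class III for noun class.
(A) ngugarungtemyuo is wrong: it uses definite instead of indefinite for definiteness.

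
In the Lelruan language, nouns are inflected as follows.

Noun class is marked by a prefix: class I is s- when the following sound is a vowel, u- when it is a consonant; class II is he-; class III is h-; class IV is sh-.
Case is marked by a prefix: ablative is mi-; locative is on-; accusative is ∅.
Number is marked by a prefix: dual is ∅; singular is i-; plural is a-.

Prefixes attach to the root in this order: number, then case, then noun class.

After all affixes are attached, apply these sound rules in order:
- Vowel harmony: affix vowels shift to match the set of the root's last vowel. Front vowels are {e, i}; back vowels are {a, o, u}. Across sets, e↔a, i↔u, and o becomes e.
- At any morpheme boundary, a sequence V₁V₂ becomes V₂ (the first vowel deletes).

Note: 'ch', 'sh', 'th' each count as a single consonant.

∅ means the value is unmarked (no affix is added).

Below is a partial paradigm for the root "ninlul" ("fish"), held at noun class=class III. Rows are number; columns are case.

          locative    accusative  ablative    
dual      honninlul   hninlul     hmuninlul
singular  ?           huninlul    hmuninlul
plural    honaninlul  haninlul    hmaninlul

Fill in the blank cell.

Attach number singular i- → ininlul.
Attach case locative on- → onininlul.
Attach noun class class III h- → honininlul.
Apply vowel harmony: honininlul → honuninlul.
Vowel deletion: no change.

honuninlul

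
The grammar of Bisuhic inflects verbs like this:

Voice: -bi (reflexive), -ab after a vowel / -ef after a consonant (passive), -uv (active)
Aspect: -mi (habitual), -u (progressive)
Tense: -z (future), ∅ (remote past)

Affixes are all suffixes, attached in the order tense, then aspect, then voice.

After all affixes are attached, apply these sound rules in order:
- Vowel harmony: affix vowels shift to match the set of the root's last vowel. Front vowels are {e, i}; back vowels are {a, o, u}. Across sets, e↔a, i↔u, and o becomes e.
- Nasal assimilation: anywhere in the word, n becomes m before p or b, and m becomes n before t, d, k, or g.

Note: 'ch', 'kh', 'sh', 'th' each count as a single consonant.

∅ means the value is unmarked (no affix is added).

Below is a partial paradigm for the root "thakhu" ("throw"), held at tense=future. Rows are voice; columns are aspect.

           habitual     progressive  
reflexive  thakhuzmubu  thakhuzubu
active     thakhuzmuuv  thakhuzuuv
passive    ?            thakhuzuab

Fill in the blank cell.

Attach tense future -z → thakhuz.
Attach aspect habitual -mi → thakhuzmi.
Attach voice passive -ab (after vowel 'i') → thakhuzmiab.
Apply vowel harmony: thakhuzmiab → thakhuzmuab.
Nasal assimilation: no change.

thakhuzmuab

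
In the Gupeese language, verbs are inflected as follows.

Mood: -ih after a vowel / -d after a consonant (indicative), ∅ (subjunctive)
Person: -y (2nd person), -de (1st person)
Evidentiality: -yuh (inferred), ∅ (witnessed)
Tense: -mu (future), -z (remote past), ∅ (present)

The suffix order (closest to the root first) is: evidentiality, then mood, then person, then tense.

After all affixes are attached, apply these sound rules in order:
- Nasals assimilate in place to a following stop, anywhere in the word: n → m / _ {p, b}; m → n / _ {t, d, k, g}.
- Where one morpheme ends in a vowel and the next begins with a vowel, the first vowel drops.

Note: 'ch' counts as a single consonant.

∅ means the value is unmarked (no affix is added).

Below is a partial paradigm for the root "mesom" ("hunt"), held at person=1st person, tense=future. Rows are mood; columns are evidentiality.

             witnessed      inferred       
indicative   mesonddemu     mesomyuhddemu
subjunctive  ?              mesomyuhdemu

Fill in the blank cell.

mesondemu

evidentiality = witnessed: zero marking, form stays mesom.
mood = subjunctive: zero marking, form stays mesom.
Attach person 1st person -de → mesomde.
Attach tense future -mu → mesomdemu.
Apply nasal assimilation: mesomdemu → mesondemu.
Vowel deletion: no change.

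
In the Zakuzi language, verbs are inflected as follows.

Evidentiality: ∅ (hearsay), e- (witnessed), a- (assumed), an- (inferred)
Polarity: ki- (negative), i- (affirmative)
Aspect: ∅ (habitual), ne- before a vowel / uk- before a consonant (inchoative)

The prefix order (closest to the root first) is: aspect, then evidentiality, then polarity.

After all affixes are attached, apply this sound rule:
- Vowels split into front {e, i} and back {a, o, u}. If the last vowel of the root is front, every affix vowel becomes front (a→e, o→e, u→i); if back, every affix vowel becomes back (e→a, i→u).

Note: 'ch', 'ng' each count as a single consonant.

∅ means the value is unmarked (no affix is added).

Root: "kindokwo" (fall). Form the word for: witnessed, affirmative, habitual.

aspect = habitual: zero marking, form stays kindokwo.
Attach evidentiality witnessed e- → ekindokwo.
Attach polarity affirmative i- → iekindokwo.
Apply vowel harmony: iekindokwo → uakindokwo.

uakindokwo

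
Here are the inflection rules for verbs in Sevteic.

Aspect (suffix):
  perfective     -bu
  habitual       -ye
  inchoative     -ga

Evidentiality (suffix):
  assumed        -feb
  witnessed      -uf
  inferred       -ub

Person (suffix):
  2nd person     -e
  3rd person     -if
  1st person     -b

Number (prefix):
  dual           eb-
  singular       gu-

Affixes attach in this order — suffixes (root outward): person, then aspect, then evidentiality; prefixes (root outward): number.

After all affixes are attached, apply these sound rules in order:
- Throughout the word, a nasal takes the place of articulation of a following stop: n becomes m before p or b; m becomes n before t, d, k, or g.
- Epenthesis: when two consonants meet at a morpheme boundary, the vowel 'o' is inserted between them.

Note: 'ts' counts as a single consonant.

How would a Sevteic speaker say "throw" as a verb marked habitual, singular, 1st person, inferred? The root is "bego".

gubegoboyeub

Attach person 1st person -b → begob.
Attach aspect habitual -ye → begobye.
Attach evidentiality inferred -ub → begobyeub.
Attach number singular gu- → gubegobyeub.
Nasal assimilation: no change.
Apply epenthesis: gubegobyeub → gubegoboyeub.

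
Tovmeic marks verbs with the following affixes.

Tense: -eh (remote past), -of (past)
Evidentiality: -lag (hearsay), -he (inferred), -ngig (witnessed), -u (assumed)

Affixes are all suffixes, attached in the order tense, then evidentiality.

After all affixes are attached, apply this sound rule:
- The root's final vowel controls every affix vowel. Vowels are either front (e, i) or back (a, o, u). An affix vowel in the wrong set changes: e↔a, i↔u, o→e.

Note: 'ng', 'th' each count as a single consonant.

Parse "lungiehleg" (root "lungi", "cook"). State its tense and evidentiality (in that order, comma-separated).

Segment: lungi-eh-lag.
tense: -eh → remote past.
evidentiality: -lag → hearsay.

remote past, hearsay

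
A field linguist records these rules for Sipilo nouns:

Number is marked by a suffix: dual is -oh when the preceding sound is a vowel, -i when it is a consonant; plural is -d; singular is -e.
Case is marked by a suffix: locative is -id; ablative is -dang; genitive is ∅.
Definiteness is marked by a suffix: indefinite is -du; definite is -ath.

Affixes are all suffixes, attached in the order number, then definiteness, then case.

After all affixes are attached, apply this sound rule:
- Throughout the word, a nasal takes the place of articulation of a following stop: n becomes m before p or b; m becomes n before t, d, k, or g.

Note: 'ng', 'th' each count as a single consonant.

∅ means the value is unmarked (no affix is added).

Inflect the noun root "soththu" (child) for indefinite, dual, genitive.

soththuohdu

Attach number dual -oh (after vowel 'u') → soththuoh.
Attach definiteness indefinite -du → soththuohdu.
case = genitive: zero marking, form stays soththuohdu.
Nasal assimilation: no change.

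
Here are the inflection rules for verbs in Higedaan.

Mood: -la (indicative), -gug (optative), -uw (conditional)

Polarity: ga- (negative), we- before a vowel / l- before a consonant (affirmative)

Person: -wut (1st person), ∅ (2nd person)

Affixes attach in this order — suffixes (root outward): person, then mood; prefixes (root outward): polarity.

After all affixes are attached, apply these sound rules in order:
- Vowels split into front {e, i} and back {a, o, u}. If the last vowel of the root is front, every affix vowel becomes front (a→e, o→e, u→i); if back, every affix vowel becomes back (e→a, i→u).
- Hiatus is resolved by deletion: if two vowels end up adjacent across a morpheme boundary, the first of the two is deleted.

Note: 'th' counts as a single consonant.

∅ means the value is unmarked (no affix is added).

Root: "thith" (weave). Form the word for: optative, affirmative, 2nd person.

person = 2nd person: zero marking, form stays thith.
Attach polarity affirmative l- (before consonant 'th') → lthith.
Attach mood optative -gug → lthithgug.
Apply vowel harmony: lthithgug → lthithgig.
Vowel deletion: no change.

lthithgig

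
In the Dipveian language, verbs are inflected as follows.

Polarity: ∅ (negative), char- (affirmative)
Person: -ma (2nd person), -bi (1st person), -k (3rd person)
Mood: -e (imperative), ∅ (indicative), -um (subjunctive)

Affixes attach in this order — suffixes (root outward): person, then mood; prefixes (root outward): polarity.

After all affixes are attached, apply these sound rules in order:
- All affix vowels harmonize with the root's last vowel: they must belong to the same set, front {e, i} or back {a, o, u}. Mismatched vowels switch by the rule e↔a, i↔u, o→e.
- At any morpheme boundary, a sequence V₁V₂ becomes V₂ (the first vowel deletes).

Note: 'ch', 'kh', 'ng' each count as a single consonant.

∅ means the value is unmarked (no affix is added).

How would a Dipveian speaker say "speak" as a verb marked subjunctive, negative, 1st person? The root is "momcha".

polarity = negative: zero marking, form stays momcha.
Attach person 1st person -bi → momchabi.
Attach mood subjunctive -um → momchabium.
Apply vowel harmony: momchabium → momchabuum.
Apply vowel deletion: momchabuum → momchabum.

momchabum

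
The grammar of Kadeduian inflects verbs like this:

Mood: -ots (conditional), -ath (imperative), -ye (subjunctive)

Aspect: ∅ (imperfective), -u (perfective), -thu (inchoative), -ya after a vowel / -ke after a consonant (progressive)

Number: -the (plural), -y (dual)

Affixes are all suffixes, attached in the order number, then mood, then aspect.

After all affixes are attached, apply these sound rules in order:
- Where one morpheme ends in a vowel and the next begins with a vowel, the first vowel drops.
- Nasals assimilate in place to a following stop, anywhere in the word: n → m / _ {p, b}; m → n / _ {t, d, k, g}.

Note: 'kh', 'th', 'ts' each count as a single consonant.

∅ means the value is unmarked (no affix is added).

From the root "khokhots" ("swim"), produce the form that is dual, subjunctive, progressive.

khokhotsyyeya

Attach number dual -y → khokhotsy.
Attach mood subjunctive -ye → khokhotsyye.
Attach aspect progressive -ya (after vowel 'e') → khokhotsyyeya.
Vowel deletion: no change.
Nasal assimilation: no change.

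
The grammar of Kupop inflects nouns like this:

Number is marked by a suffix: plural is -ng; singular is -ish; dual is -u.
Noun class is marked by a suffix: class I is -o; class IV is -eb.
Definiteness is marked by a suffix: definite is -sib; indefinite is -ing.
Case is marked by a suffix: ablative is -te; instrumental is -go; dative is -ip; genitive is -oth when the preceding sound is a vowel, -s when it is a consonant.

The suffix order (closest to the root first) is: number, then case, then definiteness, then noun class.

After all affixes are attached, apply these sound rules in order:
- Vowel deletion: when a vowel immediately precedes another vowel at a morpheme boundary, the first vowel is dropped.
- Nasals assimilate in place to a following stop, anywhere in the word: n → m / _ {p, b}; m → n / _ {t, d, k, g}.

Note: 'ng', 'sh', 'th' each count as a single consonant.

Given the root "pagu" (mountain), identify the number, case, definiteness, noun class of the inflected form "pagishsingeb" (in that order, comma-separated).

Segment: pagu-ish-s-ing-eb.
number: -ish → singular.
case: -oth/s → genitive.
definiteness: -ing → indefinite.
noun class: -eb → class IV.

singular, genitive, indefinite, class IV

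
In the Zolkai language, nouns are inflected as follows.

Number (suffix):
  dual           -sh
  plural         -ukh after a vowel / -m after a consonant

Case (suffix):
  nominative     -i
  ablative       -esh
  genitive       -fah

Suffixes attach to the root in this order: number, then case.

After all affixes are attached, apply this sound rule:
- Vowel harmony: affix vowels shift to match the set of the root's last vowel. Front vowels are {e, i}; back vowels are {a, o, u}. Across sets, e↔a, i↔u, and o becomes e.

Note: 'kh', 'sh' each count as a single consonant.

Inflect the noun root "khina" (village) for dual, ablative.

Attach number dual -sh → khinash.
Attach case ablative -esh → khinashesh.
Apply vowel harmony: khinashesh → khinashash.

khinashash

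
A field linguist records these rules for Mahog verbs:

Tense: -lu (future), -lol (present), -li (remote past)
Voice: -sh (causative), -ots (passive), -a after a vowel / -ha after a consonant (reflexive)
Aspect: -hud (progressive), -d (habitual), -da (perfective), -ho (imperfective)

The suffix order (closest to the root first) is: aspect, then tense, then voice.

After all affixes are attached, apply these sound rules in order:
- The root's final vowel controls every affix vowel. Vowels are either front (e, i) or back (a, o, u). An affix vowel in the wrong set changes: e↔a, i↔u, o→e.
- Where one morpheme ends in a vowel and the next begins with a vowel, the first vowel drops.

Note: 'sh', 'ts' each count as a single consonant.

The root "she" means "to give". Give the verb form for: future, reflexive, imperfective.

shehele

Attach aspect imperfective -ho → sheho.
Attach tense future -lu → sheholu.
Attach voice reflexive -a (after vowel 'u') → sheholua.
Apply vowel harmony: sheholua → shehelie.
Apply vowel deletion: shehelie → shehele.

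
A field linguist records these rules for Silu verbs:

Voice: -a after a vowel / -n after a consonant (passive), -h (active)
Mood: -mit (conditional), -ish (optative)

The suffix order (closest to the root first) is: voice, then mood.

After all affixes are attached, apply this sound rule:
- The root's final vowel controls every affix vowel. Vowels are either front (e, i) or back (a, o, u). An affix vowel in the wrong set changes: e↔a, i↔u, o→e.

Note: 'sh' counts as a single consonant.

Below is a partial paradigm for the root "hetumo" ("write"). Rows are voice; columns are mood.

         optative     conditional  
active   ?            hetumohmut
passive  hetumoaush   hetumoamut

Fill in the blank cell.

Attach voice active -h → hetumoh.
Attach mood optative -ish → hetumohish.
Apply vowel harmony: hetumohish → hetumohush.

hetumohush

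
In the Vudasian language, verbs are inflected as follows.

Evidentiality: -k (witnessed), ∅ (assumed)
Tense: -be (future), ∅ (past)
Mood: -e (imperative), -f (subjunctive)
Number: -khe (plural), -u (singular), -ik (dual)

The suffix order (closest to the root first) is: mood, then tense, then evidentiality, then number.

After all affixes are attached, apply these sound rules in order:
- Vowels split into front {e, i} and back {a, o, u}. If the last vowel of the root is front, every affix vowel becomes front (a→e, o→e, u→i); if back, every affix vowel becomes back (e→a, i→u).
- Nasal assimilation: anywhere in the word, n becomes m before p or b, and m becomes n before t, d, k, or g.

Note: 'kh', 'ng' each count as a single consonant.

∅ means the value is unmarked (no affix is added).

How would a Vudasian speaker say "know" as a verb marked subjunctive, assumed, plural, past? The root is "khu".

khufkha

Attach mood subjunctive -f → khuf.
tense = past: zero marking, form stays khuf.
evidentiality = assumed: zero marking, form stays khuf.
Attach number plural -khe → khufkhe.
Apply vowel harmony: khufkhe → khufkha.
Nasal assimilation: no change.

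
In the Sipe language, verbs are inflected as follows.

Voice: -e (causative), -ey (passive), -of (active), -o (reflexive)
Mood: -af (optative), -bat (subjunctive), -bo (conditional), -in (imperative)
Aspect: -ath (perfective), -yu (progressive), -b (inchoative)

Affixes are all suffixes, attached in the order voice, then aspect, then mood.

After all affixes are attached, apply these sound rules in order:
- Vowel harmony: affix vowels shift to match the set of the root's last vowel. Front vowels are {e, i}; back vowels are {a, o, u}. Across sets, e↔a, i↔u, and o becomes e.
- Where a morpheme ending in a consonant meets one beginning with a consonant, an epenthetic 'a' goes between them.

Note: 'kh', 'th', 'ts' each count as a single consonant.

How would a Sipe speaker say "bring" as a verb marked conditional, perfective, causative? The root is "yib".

yibeethabe

Attach voice causative -e → yibe.
Attach aspect perfective -ath → yibeath.
Attach mood conditional -bo → yibeathbo.
Apply vowel harmony: yibeathbo → yibeethbe.
Apply epenthesis: yibeethbe → yibeethabe.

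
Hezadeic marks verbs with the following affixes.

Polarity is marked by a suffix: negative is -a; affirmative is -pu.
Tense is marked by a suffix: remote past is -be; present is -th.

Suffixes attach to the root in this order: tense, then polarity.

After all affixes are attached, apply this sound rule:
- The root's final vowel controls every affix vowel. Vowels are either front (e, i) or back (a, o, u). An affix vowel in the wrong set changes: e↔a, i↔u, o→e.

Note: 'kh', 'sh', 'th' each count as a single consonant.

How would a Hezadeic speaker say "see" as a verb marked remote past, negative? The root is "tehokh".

tehokhbaa

Attach tense remote past -be → tehokhbe.
Attach polarity negative -a → tehokhbea.
Apply vowel harmony: tehokhbea → tehokhbaa.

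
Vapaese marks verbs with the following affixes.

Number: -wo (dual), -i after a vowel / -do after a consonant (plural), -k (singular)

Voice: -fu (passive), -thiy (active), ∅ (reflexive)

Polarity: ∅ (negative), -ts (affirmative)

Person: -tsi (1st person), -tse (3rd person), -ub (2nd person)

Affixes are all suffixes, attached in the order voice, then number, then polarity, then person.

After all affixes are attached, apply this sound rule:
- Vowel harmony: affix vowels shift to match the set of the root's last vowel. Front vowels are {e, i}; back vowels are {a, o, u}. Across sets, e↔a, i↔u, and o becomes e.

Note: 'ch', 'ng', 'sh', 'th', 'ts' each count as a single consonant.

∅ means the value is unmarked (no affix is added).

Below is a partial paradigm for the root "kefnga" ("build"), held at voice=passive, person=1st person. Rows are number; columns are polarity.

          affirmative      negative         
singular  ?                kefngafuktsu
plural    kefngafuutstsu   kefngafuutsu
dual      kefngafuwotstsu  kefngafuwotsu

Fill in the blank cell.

Attach voice passive -fu → kefngafu.
Attach number singular -k → kefngafuk.
Attach polarity affirmative -ts → kefngafukts.
Attach person 1st person -tsi → kefngafuktstsi.
Apply vowel harmony: kefngafuktstsi → kefngafuktstsu.

kefngafuktstsu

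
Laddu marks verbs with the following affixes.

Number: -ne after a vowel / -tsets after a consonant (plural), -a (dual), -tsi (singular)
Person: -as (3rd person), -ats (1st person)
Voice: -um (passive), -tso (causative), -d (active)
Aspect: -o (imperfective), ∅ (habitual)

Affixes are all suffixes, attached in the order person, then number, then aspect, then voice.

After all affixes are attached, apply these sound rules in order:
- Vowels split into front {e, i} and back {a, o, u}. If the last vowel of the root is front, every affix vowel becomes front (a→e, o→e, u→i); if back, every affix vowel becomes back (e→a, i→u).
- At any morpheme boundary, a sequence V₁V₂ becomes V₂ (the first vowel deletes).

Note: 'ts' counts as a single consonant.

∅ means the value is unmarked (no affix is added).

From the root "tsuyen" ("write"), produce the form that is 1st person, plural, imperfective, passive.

tsuyenetstsetsim

Attach person 1st person -ats → tsuyenats.
Attach number plural -tsets (after consonant 'ts') → tsuyenatstsets.
Attach aspect imperfective -o → tsuyenatstsetso.
Attach voice passive -um → tsuyenatstsetsoum.
Apply vowel harmony: tsuyenatstsetsoum → tsuyenetstsetseim.
Apply vowel deletion: tsuyenetstsetseim → tsuyenetstsetsim.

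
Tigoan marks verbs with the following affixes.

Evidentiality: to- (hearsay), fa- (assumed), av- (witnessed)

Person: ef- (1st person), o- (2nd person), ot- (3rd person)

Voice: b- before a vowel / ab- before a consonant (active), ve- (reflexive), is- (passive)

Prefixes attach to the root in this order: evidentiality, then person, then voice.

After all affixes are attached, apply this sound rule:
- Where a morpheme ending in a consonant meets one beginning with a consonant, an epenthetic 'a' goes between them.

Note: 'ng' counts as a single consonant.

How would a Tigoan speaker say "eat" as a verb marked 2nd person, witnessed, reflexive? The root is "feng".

veoavafeng

Attach evidentiality witnessed av- → avfeng.
Attach person 2nd person o- → oavfeng.
Attach voice reflexive ve- → veoavfeng.
Apply epenthesis: veoavfeng → veoavafeng.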